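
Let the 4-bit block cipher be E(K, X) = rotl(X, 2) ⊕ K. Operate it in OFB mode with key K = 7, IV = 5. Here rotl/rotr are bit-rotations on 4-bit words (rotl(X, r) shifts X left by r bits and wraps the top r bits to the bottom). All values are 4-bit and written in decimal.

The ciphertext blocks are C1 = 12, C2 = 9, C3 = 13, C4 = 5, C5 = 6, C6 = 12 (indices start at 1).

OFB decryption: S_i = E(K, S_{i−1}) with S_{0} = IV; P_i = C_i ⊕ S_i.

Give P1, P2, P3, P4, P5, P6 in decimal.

P1 = 14, P2 = 6, P3 = 5, P4 = 0, P5 = 4, P6 = 3

P1: S = E(K, 5) = 2; 12 ⊕ 2 = 14.
P2: S = E(K, 2) = 15; 9 ⊕ 15 = 6.
P3: S = E(K, 15) = 8; 13 ⊕ 8 = 5.
P4: S = E(K, 8) = 5; 5 ⊕ 5 = 0.
P5: S = E(K, 5) = 2; 6 ⊕ 2 = 4.
P6: S = E(K, 2) = 15; 12 ⊕ 15 = 3.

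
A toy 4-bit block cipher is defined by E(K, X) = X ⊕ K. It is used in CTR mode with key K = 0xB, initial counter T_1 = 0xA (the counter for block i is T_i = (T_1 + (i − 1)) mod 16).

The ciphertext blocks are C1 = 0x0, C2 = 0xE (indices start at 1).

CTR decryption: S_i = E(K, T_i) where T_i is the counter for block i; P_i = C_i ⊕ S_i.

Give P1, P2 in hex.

P1 = 0x1, P2 = 0xE

P1: T = 0xA, S = E(K, T) = 0x1; 0x0 ⊕ 0x1 = 0x1.
P2: T = 0xB, S = E(K, T) = 0x0; 0xE ⊕ 0x0 = 0xE.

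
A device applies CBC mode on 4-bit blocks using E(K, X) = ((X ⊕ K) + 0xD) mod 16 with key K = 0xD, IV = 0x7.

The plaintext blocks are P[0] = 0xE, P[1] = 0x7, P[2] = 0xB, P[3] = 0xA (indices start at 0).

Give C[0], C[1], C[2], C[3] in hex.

C[0] = 0x1, C[1] = 0x8, C[2] = 0xB, C[3] = 0x9

CBC encryption: C_i = E(K, P_i ⊕ C_{i−1}), with C_{−1} = IV.
C[0]: P[0] ⊕ 0x7 = 0x9; E(K, 0x9) = 0x1.
C[1]: P[1] ⊕ 0x1 = 0x6; E(K, 0x6) = 0x8.
C[2]: P[2] ⊕ 0x8 = 0x3; E(K, 0x3) = 0xB.
C[3]: P[3] ⊕ 0xB = 0x1; E(K, 0x1) = 0x9.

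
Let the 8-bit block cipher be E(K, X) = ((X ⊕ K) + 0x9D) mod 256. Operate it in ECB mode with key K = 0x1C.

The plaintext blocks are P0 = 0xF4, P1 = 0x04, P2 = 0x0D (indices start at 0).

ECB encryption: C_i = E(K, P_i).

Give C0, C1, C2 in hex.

C0: E(K, 0xF4) = 0x85.
C1: E(K, 0x04) = 0xB5.
C2: E(K, 0x0D) = 0xAE.

C0 = 0x85, C1 = 0xB5, C2 = 0xAE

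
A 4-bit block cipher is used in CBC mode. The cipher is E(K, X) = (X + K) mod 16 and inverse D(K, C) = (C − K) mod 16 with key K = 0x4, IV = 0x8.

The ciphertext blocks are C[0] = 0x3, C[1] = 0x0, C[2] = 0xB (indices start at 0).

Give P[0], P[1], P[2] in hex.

CBC decryption: P_i = D(K, C_i) ⊕ C_{i−1}, with C_{−1} = IV.
P[0]: D(K, 0x3) = 0xF; 0xF ⊕ 0x8 = 0x7.
P[1]: D(K, 0x0) = 0xC; 0xC ⊕ 0x3 = 0xF.
P[2]: D(K, 0xB) = 0x7; 0x7 ⊕ 0x0 = 0x7.

P[0] = 0x7, P[1] = 0xF, P[2] = 0x7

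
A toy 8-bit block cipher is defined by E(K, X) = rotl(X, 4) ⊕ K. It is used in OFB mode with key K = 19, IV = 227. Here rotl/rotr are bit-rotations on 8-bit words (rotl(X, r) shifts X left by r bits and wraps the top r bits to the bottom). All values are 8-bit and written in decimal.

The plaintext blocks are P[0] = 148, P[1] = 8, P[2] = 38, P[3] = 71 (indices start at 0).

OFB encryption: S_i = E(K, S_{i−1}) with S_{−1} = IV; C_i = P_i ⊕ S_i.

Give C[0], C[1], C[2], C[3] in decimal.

C[0] = 185, C[1] = 201, C[2] = 41, C[3] = 164

C[0]: S = E(K, 227) = 45; 148 ⊕ 45 = 185.
C[1]: S = E(K, 45) = 193; 8 ⊕ 193 = 201.
C[2]: S = E(K, 193) = 15; 38 ⊕ 15 = 41.
C[3]: S = E(K, 15) = 227; 71 ⊕ 227 = 164.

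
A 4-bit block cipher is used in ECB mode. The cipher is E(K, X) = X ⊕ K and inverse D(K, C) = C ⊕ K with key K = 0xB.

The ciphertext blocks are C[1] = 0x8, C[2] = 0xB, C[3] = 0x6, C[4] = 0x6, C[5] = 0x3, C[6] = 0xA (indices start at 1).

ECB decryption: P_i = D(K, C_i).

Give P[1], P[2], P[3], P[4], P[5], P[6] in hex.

P[1] = 0x3, P[2] = 0x0, P[3] = 0xD, P[4] = 0xD, P[5] = 0x8, P[6] = 0x1

P[1]: D(K, 0x8) = 0x3.
P[2]: D(K, 0xB) = 0x0.
P[3]: D(K, 0x6) = 0xD.
P[4]: D(K, 0x6) = 0xD.
P[5]: D(K, 0x3) = 0x8.
P[6]: D(K, 0xA) = 0x1.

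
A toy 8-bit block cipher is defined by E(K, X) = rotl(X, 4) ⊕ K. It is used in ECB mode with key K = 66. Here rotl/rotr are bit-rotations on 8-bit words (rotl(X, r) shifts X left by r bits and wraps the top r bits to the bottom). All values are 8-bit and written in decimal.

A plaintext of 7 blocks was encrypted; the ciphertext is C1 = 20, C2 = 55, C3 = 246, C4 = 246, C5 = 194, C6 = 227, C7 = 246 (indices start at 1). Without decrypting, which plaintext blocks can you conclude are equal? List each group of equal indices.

P3 = P4 = P7

ECB encrypts each block independently with the same key, so equal ciphertext blocks imply equal plaintext blocks.
C3 = C4 = C7 = 246, so P3 = P4 = P7.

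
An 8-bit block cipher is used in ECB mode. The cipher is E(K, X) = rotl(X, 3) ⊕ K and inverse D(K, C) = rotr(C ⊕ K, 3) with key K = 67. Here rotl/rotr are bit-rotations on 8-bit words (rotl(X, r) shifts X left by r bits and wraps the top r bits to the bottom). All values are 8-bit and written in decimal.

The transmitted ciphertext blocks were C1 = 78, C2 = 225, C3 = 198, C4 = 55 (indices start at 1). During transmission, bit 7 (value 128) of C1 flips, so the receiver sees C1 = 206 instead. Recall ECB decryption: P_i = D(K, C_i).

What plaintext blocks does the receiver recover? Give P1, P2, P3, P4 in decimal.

P1 = 177, P2 = 84, P3 = 176, P4 = 142

Only C1 changed, to 206. In ECB, a change in C_i affects only P_i. Decrypting the received ciphertext:
P1: D(K, 206) = 177.
P2: D(K, 225) = 84.
P3: D(K, 198) = 176.
P4: D(K, 55) = 142.
Blocks that differ from the original plaintext: P1.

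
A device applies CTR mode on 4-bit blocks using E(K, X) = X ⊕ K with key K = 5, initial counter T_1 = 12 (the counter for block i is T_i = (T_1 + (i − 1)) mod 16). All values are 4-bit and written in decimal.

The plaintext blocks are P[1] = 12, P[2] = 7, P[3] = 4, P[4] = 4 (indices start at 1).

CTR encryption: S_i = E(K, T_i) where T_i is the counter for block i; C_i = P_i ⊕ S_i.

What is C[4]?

C[4] = 14

C[1]: T = 12, S = E(K, T) = 9; 12 ⊕ 9 = 5.
C[2]: T = 13, S = E(K, T) = 8; 7 ⊕ 8 = 15.
C[3]: T = 14, S = E(K, T) = 11; 4 ⊕ 11 = 15.
C[4]: T = 15, S = E(K, T) = 10; 4 ⊕ 10 = 14.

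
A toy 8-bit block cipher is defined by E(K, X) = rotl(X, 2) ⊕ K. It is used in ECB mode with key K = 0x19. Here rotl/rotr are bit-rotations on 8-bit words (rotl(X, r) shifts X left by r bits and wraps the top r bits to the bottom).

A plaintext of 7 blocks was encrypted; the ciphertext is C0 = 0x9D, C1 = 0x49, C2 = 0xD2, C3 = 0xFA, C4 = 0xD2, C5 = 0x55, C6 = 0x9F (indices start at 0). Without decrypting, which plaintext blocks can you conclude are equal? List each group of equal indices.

P2 = P4

ECB encrypts each block independently with the same key, so equal ciphertext blocks imply equal plaintext blocks.
C2 = C4 = 0xD2, so P2 = P4.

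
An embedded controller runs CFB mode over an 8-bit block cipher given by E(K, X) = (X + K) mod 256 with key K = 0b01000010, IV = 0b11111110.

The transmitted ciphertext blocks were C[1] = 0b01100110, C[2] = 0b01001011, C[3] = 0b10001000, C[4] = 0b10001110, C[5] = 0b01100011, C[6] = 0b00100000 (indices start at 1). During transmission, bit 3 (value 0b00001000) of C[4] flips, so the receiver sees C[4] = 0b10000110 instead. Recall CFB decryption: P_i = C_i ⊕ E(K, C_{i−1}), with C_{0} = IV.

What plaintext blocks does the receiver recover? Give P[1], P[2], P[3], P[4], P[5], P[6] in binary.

P[1] = 0b00100110, P[2] = 0b11100011, P[3] = 0b00000101, P[4] = 0b01001100, P[5] = 0b10101011, P[6] = 0b10000101

Only C[4] changed, to 0b10000110. In CFB, a change in C_i flips the same bit in P_i and garbles P_{i+1}. Decrypting the received ciphertext:
P[1]: E(K, 0b11111110) = 0b01000000; 0b01100110 ⊕ 0b01000000 = 0b00100110.
P[2]: E(K, 0b01100110) = 0b10101000; 0b01001011 ⊕ 0b10101000 = 0b11100011.
P[3]: E(K, 0b01001011) = 0b10001101; 0b10001000 ⊕ 0b10001101 = 0b00000101.
P[4]: E(K, 0b10001000) = 0b11001010; 0b10000110 ⊕ 0b11001010 = 0b01001100.
P[5]: E(K, 0b10000110) = 0b11001000; 0b01100011 ⊕ 0b11001000 = 0b10101011.
P[6]: E(K, 0b01100011) = 0b10100101; 0b00100000 ⊕ 0b10100101 = 0b10000101.
Blocks that differ from the original plaintext: P[4], P[5].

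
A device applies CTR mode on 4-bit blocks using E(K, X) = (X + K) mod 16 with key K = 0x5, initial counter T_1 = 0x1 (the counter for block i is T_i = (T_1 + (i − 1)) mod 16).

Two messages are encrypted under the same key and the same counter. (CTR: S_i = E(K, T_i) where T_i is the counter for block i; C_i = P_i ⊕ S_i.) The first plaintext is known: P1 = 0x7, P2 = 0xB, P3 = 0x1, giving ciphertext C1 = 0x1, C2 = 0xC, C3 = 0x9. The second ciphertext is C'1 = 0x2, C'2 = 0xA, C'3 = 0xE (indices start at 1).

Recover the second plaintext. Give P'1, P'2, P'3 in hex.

In CTR with a reused counter, both messages share the same keystream S_i, so C_i ⊕ C'_i = P_i ⊕ P'_i and thus P'_i = P_i ⊕ C_i ⊕ C'_i.
P'1: 0x7 ⊕ 0x1 ⊕ 0x2 = 0x4.
P'2: 0xB ⊕ 0xC ⊕ 0xA = 0xD.
P'3: 0x1 ⊕ 0x9 ⊕ 0xE = 0x6.

P'1 = 0x4, P'2 = 0xD, P'3 = 0x6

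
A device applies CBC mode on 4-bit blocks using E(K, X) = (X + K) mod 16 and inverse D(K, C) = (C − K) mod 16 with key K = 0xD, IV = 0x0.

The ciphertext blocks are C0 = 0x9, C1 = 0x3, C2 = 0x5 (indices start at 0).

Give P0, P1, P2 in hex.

P0 = 0xC, P1 = 0xF, P2 = 0xB

CBC decryption: P_i = D(K, C_i) ⊕ C_{i−1}, with C_{−1} = IV.
P0: D(K, 0x9) = 0xC; 0xC ⊕ 0x0 = 0xC.
P1: D(K, 0x3) = 0x6; 0x6 ⊕ 0x9 = 0xF.
P2: D(K, 0x5) = 0x8; 0x8 ⊕ 0x3 = 0xB.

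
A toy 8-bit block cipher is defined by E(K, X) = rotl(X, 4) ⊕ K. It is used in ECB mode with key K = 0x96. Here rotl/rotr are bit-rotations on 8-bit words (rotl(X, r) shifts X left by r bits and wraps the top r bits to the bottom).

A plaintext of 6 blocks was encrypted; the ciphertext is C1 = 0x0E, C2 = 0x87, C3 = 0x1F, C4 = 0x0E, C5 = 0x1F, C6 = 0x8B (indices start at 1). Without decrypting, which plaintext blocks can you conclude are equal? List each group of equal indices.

P1 = P4; P3 = P5

ECB encrypts each block independently with the same key, so equal ciphertext blocks imply equal plaintext blocks.
C1 = C4 = 0x0E, so P1 = P4.
C3 = C5 = 0x1F, so P3 = P5.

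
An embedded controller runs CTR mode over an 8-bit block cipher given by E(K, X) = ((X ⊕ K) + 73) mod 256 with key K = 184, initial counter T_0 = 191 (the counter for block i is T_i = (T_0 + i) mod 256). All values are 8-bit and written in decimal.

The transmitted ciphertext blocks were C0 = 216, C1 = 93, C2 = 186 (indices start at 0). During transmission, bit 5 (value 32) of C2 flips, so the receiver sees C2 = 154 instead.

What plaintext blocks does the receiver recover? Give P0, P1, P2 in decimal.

P0 = 136, P1 = 156, P2 = 88

CTR decryption: S_i = E(K, T_i) where T_i is the counter for block i; P_i = C_i ⊕ S_i.
Only C2 changed, to 154. In CTR, a change in C_i flips the same bit in P_i only; the keystream is unaffected. Decrypting the received ciphertext:
P0: T = 191, S = E(K, T) = 80; 216 ⊕ 80 = 136.
P1: T = 192, S = E(K, T) = 193; 93 ⊕ 193 = 156.
P2: T = 193, S = E(K, T) = 194; 154 ⊕ 194 = 88.
Blocks that differ from the original plaintext: P2.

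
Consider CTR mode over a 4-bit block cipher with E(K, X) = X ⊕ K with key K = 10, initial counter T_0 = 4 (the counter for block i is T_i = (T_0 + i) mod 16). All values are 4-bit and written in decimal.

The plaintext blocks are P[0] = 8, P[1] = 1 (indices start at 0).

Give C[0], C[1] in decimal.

C[0] = 6, C[1] = 14

CTR encryption: S_i = E(K, T_i) where T_i is the counter for block i; C_i = P_i ⊕ S_i.
C[0]: T = 4, S = E(K, T) = 14; 8 ⊕ 14 = 6.
C[1]: T = 5, S = E(K, T) = 15; 1 ⊕ 15 = 14.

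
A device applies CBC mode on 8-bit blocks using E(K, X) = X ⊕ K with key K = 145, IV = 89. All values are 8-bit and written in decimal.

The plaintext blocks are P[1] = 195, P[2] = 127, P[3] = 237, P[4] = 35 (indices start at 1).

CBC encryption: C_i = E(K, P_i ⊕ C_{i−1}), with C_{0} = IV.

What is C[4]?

C[4] = 43

C[1]: P[1] ⊕ 89 = 154; E(K, 154) = 11.
C[2]: P[2] ⊕ 11 = 116; E(K, 116) = 229.
C[3]: P[3] ⊕ 229 = 8; E(K, 8) = 153.
C[4]: P[4] ⊕ 153 = 186; E(K, 186) = 43.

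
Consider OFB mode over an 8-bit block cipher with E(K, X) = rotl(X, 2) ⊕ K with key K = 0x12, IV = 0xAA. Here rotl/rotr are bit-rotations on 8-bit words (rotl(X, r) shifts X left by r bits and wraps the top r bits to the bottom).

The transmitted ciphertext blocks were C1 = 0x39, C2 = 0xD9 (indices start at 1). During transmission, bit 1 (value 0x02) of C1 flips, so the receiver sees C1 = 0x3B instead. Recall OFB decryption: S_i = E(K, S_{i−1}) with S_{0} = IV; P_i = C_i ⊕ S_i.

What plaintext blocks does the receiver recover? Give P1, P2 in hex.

P1 = 0x83, P2 = 0x29

Only C1 changed, to 0x3B. In OFB, a change in C_i flips the same bit in P_i only; the keystream is unaffected. Decrypting the received ciphertext:
P1: S = E(K, 0xAA) = 0xB8; 0x3B ⊕ 0xB8 = 0x83.
P2: S = E(K, 0xB8) = 0xF0; 0xD9 ⊕ 0xF0 = 0x29.
Blocks that differ from the original plaintext: P1.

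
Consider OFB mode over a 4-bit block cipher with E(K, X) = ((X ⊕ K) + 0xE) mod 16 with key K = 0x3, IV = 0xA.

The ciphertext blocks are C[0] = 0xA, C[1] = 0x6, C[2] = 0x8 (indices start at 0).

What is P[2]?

OFB decryption: S_i = E(K, S_{i−1}) with S_{−1} = IV; P_i = C_i ⊕ S_i.
P[0]: S = E(K, 0xA) = 0x7; 0xA ⊕ 0x7 = 0xD.
P[1]: S = E(K, 0x7) = 0x2; 0x6 ⊕ 0x2 = 0x4.
P[2]: S = E(K, 0x2) = 0xF; 0x8 ⊕ 0xF = 0x7.

P[2] = 0x7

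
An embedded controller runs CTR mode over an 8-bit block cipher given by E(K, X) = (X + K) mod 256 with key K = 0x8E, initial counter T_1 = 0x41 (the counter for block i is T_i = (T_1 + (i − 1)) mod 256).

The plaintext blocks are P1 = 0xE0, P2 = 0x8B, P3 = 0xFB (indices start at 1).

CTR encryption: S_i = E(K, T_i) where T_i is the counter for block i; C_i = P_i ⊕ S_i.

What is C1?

C1 = 0x2F

C1: T = 0x41, S = E(K, T) = 0xCF; 0xE0 ⊕ 0xCF = 0x2F.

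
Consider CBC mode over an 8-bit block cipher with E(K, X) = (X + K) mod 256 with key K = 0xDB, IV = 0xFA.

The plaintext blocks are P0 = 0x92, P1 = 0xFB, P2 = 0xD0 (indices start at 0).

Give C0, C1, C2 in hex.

C0 = 0x43, C1 = 0x93, C2 = 0x1E

CBC encryption: C_i = E(K, P_i ⊕ C_{i−1}), with C_{−1} = IV.
C0: P0 ⊕ 0xFA = 0x68; E(K, 0x68) = 0x43.
C1: P1 ⊕ 0x43 = 0xB8; E(K, 0xB8) = 0x93.
C2: P2 ⊕ 0x93 = 0x43; E(K, 0x43) = 0x1E.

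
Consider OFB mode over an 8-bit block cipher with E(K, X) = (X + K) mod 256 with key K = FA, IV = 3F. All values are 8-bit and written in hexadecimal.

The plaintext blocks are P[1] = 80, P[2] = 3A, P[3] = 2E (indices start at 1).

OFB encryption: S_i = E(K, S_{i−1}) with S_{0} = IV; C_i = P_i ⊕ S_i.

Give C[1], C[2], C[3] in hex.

C[1]: S = E(K, 3F) = 39; 80 ⊕ 39 = B9.
C[2]: S = E(K, 39) = 33; 3A ⊕ 33 = 09.
C[3]: S = E(K, 33) = 2D; 2E ⊕ 2D = 03.

C[1] = B9, C[2] = 09, C[3] = 03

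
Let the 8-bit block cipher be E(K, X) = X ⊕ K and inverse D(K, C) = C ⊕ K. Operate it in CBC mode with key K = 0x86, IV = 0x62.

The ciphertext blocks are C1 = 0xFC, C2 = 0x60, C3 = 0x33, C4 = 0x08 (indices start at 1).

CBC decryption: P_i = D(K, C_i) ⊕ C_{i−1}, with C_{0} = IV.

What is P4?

P4: D(K, 0x08) = 0x8E; 0x8E ⊕ 0x33 = 0xBD.

P4 = 0xBD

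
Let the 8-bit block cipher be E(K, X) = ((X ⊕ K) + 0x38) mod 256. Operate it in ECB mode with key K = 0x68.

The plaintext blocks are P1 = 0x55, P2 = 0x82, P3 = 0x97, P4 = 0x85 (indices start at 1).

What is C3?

C3 = 0x37

ECB encryption: C_i = E(K, P_i).
C3: E(K, 0x97) = 0x37.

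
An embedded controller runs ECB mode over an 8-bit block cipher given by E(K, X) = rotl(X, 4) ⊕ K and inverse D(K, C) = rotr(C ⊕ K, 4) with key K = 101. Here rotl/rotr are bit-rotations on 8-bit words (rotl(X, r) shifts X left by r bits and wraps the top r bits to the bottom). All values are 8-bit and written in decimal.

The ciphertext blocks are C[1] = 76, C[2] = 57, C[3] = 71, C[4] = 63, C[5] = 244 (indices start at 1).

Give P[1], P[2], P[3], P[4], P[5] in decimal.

P[1] = 146, P[2] = 197, P[3] = 34, P[4] = 165, P[5] = 25

ECB decryption: P_i = D(K, C_i).
P[1]: D(K, 76) = 146.
P[2]: D(K, 57) = 197.
P[3]: D(K, 71) = 34.
P[4]: D(K, 63) = 165.
P[5]: D(K, 244) = 25.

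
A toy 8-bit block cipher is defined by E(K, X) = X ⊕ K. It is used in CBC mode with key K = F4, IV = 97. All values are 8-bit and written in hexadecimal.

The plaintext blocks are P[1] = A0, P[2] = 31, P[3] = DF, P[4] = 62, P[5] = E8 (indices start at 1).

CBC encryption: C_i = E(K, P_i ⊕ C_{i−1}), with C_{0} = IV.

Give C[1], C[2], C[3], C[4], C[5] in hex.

C[1] = C3, C[2] = 06, C[3] = 2D, C[4] = BB, C[5] = A7

C[1]: P[1] ⊕ 97 = 37; E(K, 37) = C3.
C[2]: P[2] ⊕ C3 = F2; E(K, F2) = 06.
C[3]: P[3] ⊕ 06 = D9; E(K, D9) = 2D.
C[4]: P[4] ⊕ 2D = 4F; E(K, 4F) = BB.
C[5]: P[5] ⊕ BB = 53; E(K, 53) = A7.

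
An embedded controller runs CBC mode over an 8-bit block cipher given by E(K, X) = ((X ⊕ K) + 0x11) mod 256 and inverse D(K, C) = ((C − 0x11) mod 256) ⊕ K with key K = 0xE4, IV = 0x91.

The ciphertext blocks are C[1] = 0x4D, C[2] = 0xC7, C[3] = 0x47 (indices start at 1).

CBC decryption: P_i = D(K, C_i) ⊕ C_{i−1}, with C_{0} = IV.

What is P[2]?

P[2]: D(K, 0xC7) = 0x52; 0x52 ⊕ 0x4D = 0x1F.

P[2] = 0x1F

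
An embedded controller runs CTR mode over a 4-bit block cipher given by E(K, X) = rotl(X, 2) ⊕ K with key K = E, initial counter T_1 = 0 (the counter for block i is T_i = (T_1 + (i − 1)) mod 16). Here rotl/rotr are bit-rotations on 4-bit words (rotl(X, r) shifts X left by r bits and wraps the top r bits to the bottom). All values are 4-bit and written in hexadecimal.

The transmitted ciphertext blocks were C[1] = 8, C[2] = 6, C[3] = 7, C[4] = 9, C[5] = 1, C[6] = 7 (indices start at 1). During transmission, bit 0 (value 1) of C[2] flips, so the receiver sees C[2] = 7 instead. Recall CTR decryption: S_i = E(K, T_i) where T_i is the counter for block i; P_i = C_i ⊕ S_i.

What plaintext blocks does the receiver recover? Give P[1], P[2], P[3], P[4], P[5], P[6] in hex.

P[1] = 6, P[2] = D, P[3] = 1, P[4] = B, P[5] = E, P[6] = C

Only C[2] changed, to 7. In CTR, a change in C_i flips the same bit in P_i only; the keystream is unaffected. Decrypting the received ciphertext:
P[1]: T = 0, S = E(K, T) = E; 8 ⊕ E = 6.
P[2]: T = 1, S = E(K, T) = A; 7 ⊕ A = D.
P[3]: T = 2, S = E(K, T) = 6; 7 ⊕ 6 = 1.
P[4]: T = 3, S = E(K, T) = 2; 9 ⊕ 2 = B.
P[5]: T = 4, S = E(K, T) = F; 1 ⊕ F = E.
P[6]: T = 5, S = E(K, T) = B; 7 ⊕ B = C.
Blocks that differ from the original plaintext: P[2].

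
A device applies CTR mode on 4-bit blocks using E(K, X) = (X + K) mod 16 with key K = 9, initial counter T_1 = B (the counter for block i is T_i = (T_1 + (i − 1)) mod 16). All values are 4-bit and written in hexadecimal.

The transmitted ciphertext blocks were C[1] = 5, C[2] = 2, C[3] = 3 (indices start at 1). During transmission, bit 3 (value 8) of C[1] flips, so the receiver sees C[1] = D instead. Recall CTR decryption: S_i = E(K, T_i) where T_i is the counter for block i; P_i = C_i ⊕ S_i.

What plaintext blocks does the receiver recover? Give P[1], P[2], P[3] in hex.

P[1] = 9, P[2] = 7, P[3] = 5

Only C[1] changed, to D. In CTR, a change in C_i flips the same bit in P_i only; the keystream is unaffected. Decrypting the received ciphertext:
P[1]: T = B, S = E(K, T) = 4; D ⊕ 4 = 9.
P[2]: T = C, S = E(K, T) = 5; 2 ⊕ 5 = 7.
P[3]: T = D, S = E(K, T) = 6; 3 ⊕ 6 = 5.
Blocks that differ from the original plaintext: P[1].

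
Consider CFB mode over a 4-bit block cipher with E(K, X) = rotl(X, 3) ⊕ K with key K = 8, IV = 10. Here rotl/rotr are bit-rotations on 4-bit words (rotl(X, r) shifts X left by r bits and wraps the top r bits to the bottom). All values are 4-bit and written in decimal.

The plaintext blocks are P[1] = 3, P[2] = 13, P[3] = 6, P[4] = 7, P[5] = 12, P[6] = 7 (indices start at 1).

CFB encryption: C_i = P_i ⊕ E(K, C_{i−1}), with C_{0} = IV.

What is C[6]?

C[1]: E(K, 10) = 13; 3 ⊕ 13 = 14.
C[2]: E(K, 14) = 15; 13 ⊕ 15 = 2.
C[3]: E(K, 2) = 9; 6 ⊕ 9 = 15.
C[4]: E(K, 15) = 7; 7 ⊕ 7 = 0.
C[5]: E(K, 0) = 8; 12 ⊕ 8 = 4.
C[6]: E(K, 4) = 10; 7 ⊕ 10 = 13.

C[6] = 13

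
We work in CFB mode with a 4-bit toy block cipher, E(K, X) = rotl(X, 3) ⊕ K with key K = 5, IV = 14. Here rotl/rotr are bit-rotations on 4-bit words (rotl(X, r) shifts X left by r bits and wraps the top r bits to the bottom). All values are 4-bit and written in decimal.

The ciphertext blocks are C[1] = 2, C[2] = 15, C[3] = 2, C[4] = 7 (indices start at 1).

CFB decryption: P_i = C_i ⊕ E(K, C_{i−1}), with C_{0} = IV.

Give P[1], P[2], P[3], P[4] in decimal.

P[1]: E(K, 14) = 2; 2 ⊕ 2 = 0.
P[2]: E(K, 2) = 4; 15 ⊕ 4 = 11.
P[3]: E(K, 15) = 10; 2 ⊕ 10 = 8.
P[4]: E(K, 2) = 4; 7 ⊕ 4 = 3.

P[1] = 0, P[2] = 11, P[3] = 8, P[4] = 3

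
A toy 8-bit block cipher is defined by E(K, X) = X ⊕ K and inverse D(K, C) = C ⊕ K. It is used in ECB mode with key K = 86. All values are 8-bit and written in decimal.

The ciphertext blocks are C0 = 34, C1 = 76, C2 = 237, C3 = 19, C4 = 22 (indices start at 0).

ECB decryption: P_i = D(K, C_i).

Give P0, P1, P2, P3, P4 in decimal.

P0: D(K, 34) = 116.
P1: D(K, 76) = 26.
P2: D(K, 237) = 187.
P3: D(K, 19) = 69.
P4: D(K, 22) = 64.

P0 = 116, P1 = 26, P2 = 187, P3 = 69, P4 = 64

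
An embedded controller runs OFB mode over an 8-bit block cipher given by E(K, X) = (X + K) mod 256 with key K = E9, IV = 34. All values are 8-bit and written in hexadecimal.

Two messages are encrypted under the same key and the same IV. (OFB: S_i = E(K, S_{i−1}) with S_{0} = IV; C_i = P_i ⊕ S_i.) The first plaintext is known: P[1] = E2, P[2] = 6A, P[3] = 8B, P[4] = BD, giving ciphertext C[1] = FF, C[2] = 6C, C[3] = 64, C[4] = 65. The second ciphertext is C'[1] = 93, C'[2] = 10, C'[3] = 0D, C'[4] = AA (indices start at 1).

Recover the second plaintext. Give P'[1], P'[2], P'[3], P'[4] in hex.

P'[1] = 8E, P'[2] = 16, P'[3] = E2, P'[4] = 72

In OFB with a reused IV, both messages share the same keystream S_i, so C_i ⊕ C'_i = P_i ⊕ P'_i and thus P'_i = P_i ⊕ C_i ⊕ C'_i.
P'[1]: E2 ⊕ FF ⊕ 93 = 8E.
P'[2]: 6A ⊕ 6C ⊕ 10 = 16.
P'[3]: 8B ⊕ 64 ⊕ 0D = E2.
P'[4]: BD ⊕ 65 ⊕ AA = 72.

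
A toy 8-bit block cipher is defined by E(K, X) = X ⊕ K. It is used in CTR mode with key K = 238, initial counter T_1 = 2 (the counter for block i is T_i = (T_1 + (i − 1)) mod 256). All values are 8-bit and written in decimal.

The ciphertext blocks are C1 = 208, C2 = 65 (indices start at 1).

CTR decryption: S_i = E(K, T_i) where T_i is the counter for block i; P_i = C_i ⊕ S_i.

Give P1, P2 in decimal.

P1 = 60, P2 = 172

P1: T = 2, S = E(K, T) = 236; 208 ⊕ 236 = 60.
P2: T = 3, S = E(K, T) = 237; 65 ⊕ 237 = 172.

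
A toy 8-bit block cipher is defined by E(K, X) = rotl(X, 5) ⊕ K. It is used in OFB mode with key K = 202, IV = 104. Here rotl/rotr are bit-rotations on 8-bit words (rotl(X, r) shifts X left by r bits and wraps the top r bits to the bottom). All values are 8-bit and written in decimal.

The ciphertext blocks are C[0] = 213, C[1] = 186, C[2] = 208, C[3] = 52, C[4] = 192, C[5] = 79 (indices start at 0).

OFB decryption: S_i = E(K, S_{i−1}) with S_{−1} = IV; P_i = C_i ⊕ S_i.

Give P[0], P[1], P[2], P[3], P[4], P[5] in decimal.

P[0] = 18, P[1] = 136, P[2] = 92, P[3] = 111, P[4] = 97, P[5] = 177

P[0]: S = E(K, 104) = 199; 213 ⊕ 199 = 18.
P[1]: S = E(K, 199) = 50; 186 ⊕ 50 = 136.
P[2]: S = E(K, 50) = 140; 208 ⊕ 140 = 92.
P[3]: S = E(K, 140) = 91; 52 ⊕ 91 = 111.
P[4]: S = E(K, 91) = 161; 192 ⊕ 161 = 97.
P[5]: S = E(K, 161) = 254; 79 ⊕ 254 = 177.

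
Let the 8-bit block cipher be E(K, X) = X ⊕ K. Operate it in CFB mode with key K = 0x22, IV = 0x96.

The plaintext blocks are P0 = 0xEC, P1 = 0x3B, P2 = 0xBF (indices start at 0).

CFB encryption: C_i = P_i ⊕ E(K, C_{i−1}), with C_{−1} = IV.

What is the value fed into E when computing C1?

C0: E(K, 0x96) = 0xB4; 0xEC ⊕ 0xB4 = 0x58.
C1: E(K, 0x58) = 0x7A; 0x3B ⊕ 0x7A = 0x41.
So the input to E for block 1 is 0x58.

0x58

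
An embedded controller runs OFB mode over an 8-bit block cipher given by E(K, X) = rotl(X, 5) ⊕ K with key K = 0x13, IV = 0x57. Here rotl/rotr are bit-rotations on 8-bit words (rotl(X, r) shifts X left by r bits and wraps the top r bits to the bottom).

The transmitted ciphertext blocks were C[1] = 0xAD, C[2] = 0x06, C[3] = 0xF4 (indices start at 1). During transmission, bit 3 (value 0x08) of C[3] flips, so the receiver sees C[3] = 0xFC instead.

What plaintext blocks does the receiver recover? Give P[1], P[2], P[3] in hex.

OFB decryption: S_i = E(K, S_{i−1}) with S_{0} = IV; P_i = C_i ⊕ S_i.
Only C[3] changed, to 0xFC. In OFB, a change in C_i flips the same bit in P_i only; the keystream is unaffected. Decrypting the received ciphertext:
P[1]: S = E(K, 0x57) = 0xF9; 0xAD ⊕ 0xF9 = 0x54.
P[2]: S = E(K, 0xF9) = 0x2C; 0x06 ⊕ 0x2C = 0x2A.
P[3]: S = E(K, 0x2C) = 0x96; 0xFC ⊕ 0x96 = 0x6A.
Blocks that differ from the original plaintext: P[3].

P[1] = 0x54, P[2] = 0x2A, P[3] = 0x6A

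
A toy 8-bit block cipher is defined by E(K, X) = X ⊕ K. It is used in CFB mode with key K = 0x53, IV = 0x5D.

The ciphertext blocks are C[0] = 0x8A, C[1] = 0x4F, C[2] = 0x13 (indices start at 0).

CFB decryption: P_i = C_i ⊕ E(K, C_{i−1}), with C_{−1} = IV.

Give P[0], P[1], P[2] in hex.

P[0] = 0x84, P[1] = 0x96, P[2] = 0x0F

P[0]: E(K, 0x5D) = 0x0E; 0x8A ⊕ 0x0E = 0x84.
P[1]: E(K, 0x8A) = 0xD9; 0x4F ⊕ 0xD9 = 0x96.
P[2]: E(K, 0x4F) = 0x1C; 0x13 ⊕ 0x1C = 0x0F.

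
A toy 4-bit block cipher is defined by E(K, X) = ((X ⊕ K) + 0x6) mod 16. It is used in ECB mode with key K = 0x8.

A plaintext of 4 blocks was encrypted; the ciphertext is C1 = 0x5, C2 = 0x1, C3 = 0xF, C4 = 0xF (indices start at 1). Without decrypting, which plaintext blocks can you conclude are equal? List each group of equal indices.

ECB encrypts each block independently with the same key, so equal ciphertext blocks imply equal plaintext blocks.
C3 = C4 = 0xF, so P3 = P4.

P3 = P4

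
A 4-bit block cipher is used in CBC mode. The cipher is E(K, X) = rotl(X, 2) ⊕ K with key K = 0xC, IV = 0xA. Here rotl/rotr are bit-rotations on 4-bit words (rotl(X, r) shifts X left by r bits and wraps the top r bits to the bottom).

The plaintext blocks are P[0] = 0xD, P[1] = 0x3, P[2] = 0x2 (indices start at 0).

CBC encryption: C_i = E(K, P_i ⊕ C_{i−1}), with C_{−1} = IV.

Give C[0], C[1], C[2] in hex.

C[0]: P[0] ⊕ 0xA = 0x7; E(K, 0x7) = 0x1.
C[1]: P[1] ⊕ 0x1 = 0x2; E(K, 0x2) = 0x4.
C[2]: P[2] ⊕ 0x4 = 0x6; E(K, 0x6) = 0x5.

C[0] = 0x1, C[1] = 0x4, C[2] = 0x5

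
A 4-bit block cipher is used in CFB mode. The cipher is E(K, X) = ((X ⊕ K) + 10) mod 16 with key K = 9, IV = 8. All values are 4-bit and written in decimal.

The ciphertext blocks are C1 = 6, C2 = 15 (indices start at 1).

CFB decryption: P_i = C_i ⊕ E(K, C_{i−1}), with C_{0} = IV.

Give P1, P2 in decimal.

P1: E(K, 8) = 11; 6 ⊕ 11 = 13.
P2: E(K, 6) = 9; 15 ⊕ 9 = 6.

P1 = 13, P2 = 6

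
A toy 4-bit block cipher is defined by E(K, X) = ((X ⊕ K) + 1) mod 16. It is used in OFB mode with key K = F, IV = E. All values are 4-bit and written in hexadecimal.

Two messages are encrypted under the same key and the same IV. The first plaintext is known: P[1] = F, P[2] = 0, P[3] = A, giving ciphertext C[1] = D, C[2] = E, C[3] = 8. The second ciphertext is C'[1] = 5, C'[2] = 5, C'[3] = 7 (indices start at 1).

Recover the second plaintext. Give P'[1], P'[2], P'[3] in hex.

In OFB with a reused IV, both messages share the same keystream S_i, so C_i ⊕ C'_i = P_i ⊕ P'_i and thus P'_i = P_i ⊕ C_i ⊕ C'_i.
P'[1]: F ⊕ D ⊕ 5 = 7.
P'[2]: 0 ⊕ E ⊕ 5 = B.
P'[3]: A ⊕ 8 ⊕ 7 = 5.

P'[1] = 7, P'[2] = B, P'[3] = 5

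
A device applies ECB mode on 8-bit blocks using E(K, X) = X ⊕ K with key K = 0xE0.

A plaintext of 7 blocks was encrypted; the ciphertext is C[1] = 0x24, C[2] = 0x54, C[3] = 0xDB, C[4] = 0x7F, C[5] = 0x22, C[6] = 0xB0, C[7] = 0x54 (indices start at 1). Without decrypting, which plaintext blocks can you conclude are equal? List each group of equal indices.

ECB encrypts each block independently with the same key, so equal ciphertext blocks imply equal plaintext blocks.
C[2] = C[7] = 0x54, so P[2] = P[7].

P[2] = P[7]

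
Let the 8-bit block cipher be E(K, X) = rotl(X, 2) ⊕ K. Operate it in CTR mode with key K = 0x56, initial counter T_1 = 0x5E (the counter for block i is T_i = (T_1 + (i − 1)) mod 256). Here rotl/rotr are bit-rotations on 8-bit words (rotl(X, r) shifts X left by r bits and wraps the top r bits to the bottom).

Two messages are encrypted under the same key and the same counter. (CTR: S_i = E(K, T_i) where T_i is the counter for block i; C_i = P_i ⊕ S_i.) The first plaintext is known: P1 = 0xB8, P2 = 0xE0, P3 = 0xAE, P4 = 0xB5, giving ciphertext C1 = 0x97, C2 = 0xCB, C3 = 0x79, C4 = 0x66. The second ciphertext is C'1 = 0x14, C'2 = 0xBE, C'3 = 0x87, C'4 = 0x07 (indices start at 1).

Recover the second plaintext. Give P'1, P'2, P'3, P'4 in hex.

P'1 = 0x3B, P'2 = 0x95, P'3 = 0x50, P'4 = 0xD4

In CTR with a reused counter, both messages share the same keystream S_i, so C_i ⊕ C'_i = P_i ⊕ P'_i and thus P'_i = P_i ⊕ C_i ⊕ C'_i.
P'1: 0xB8 ⊕ 0x97 ⊕ 0x14 = 0x3B.
P'2: 0xE0 ⊕ 0xCB ⊕ 0xBE = 0x95.
P'3: 0xAE ⊕ 0x79 ⊕ 0x87 = 0x50.
P'4: 0xB5 ⊕ 0x66 ⊕ 0x07 = 0xD4.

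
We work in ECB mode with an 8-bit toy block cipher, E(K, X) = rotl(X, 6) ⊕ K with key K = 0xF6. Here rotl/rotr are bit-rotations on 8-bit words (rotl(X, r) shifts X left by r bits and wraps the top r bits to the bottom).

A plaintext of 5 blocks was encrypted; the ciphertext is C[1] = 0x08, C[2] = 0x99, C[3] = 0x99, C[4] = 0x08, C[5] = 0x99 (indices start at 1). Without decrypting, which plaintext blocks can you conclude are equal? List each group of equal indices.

P[1] = P[4]; P[2] = P[3] = P[5]

ECB encrypts each block independently with the same key, so equal ciphertext blocks imply equal plaintext blocks.
C[1] = C[4] = 0x08, so P[1] = P[4].
C[2] = C[3] = C[5] = 0x99, so P[2] = P[3] = P[5].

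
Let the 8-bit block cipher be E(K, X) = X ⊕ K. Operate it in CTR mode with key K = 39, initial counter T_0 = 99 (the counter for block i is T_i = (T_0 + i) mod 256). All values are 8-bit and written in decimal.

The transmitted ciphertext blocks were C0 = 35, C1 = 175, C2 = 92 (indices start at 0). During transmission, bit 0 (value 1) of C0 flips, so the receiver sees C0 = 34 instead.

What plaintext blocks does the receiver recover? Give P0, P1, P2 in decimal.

P0 = 102, P1 = 236, P2 = 30

CTR decryption: S_i = E(K, T_i) where T_i is the counter for block i; P_i = C_i ⊕ S_i.
Only C0 changed, to 34. In CTR, a change in C_i flips the same bit in P_i only; the keystream is unaffected. Decrypting the received ciphertext:
P0: T = 99, S = E(K, T) = 68; 34 ⊕ 68 = 102.
P1: T = 100, S = E(K, T) = 67; 175 ⊕ 67 = 236.
P2: T = 101, S = E(K, T) = 66; 92 ⊕ 66 = 30.
Blocks that differ from the original plaintext: P0.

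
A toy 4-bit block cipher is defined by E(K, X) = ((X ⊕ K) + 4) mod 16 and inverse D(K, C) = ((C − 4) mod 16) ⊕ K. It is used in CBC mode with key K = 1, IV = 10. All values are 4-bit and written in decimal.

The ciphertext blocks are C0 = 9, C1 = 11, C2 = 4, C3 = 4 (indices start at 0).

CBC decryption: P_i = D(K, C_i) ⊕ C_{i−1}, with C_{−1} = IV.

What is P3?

P3 = 5

P3: D(K, 4) = 1; 1 ⊕ 4 = 5.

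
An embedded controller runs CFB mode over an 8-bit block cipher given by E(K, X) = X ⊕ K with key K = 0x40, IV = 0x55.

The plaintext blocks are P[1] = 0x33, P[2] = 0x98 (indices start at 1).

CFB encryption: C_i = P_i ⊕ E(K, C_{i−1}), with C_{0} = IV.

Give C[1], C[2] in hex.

C[1]: E(K, 0x55) = 0x15; 0x33 ⊕ 0x15 = 0x26.
C[2]: E(K, 0x26) = 0x66; 0x98 ⊕ 0x66 = 0xFE.

C[1] = 0x26, C[2] = 0xFE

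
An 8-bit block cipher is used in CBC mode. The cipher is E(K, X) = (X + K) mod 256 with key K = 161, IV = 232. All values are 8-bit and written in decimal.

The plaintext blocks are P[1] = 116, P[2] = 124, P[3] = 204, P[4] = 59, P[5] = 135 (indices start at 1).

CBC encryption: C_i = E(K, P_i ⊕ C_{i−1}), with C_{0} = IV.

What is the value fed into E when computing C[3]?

46

C[1]: P[1] ⊕ 232 = 156; E(K, 156) = 61.
C[2]: P[2] ⊕ 61 = 65; E(K, 65) = 226.
C[3]: P[3] ⊕ 226 = 46; E(K, 46) = 207.
So the input to E for block [3] is 46.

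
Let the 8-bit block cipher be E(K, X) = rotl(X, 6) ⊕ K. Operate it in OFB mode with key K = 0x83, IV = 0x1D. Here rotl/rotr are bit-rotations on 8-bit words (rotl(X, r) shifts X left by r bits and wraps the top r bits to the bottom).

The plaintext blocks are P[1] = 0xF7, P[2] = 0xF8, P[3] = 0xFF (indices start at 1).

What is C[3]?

C[3] = 0xD0

OFB encryption: S_i = E(K, S_{i−1}) with S_{0} = IV; C_i = P_i ⊕ S_i.
C[1]: S = E(K, 0x1D) = 0xC4; 0xF7 ⊕ 0xC4 = 0x33.
C[2]: S = E(K, 0xC4) = 0xB2; 0xF8 ⊕ 0xB2 = 0x4A.
C[3]: S = E(K, 0xB2) = 0x2F; 0xFF ⊕ 0x2F = 0xD0.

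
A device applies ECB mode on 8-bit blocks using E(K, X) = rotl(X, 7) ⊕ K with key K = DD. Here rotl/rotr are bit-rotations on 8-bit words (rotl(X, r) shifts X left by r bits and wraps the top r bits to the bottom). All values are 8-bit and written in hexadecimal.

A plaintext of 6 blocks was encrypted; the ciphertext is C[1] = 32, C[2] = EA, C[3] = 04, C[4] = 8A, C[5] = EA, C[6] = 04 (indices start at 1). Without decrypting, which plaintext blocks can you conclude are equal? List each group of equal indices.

ECB encrypts each block independently with the same key, so equal ciphertext blocks imply equal plaintext blocks.
C[2] = C[5] = EA, so P[2] = P[5].
C[3] = C[6] = 04, so P[3] = P[6].

P[2] = P[5]; P[3] = P[6]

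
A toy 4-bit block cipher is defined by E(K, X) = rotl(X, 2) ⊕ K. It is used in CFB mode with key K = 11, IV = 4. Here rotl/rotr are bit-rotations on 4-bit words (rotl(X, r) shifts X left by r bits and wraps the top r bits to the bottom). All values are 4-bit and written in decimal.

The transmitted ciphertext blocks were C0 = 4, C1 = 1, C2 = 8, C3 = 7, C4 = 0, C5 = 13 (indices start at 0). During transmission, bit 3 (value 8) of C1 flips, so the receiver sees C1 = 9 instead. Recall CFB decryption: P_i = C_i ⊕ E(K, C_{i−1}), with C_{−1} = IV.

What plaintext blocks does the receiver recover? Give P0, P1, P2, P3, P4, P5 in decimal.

Only C1 changed, to 9. In CFB, a change in C_i flips the same bit in P_i and garbles P_{i+1}. Decrypting the received ciphertext:
P0: E(K, 4) = 10; 4 ⊕ 10 = 14.
P1: E(K, 4) = 10; 9 ⊕ 10 = 3.
P2: E(K, 9) = 13; 8 ⊕ 13 = 5.
P3: E(K, 8) = 9; 7 ⊕ 9 = 14.
P4: E(K, 7) = 6; 0 ⊕ 6 = 6.
P5: E(K, 0) = 11; 13 ⊕ 11 = 6.
Blocks that differ from the original plaintext: P1, P2.

P0 = 14, P1 = 3, P2 = 5, P3 = 14, P4 = 6, P5 = 6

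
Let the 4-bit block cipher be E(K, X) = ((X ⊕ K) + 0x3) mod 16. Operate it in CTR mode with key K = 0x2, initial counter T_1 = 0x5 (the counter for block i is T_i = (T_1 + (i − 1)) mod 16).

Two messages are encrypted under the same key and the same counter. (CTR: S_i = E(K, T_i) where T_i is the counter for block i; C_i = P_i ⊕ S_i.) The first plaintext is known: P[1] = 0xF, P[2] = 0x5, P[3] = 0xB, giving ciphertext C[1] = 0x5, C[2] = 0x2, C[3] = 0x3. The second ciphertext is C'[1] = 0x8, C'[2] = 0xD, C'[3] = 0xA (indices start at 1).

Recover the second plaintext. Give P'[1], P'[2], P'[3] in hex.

In CTR with a reused counter, both messages share the same keystream S_i, so C_i ⊕ C'_i = P_i ⊕ P'_i and thus P'_i = P_i ⊕ C_i ⊕ C'_i.
P'[1]: 0xF ⊕ 0x5 ⊕ 0x8 = 0x2.
P'[2]: 0x5 ⊕ 0x2 ⊕ 0xD = 0xA.
P'[3]: 0xB ⊕ 0x3 ⊕ 0xA = 0x2.

P'[1] = 0x2, P'[2] = 0xA, P'[3] = 0x2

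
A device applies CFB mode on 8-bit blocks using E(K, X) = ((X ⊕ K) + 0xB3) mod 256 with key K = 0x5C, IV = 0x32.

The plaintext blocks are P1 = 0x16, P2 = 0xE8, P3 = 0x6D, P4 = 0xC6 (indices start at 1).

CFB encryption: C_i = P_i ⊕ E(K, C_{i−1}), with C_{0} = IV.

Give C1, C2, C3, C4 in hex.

C1: E(K, 0x32) = 0x21; 0x16 ⊕ 0x21 = 0x37.
C2: E(K, 0x37) = 0x1E; 0xE8 ⊕ 0x1E = 0xF6.
C3: E(K, 0xF6) = 0x5D; 0x6D ⊕ 0x5D = 0x30.
C4: E(K, 0x30) = 0x1F; 0xC6 ⊕ 0x1F = 0xD9.

C1 = 0x37, C2 = 0xF6, C3 = 0x30, C4 = 0xD9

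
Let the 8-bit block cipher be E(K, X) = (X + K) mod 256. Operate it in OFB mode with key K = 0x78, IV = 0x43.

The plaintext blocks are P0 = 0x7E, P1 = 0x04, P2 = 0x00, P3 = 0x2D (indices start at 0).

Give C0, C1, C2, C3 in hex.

C0 = 0xC5, C1 = 0x37, C2 = 0xAB, C3 = 0x0E

OFB encryption: S_i = E(K, S_{i−1}) with S_{−1} = IV; C_i = P_i ⊕ S_i.
C0: S = E(K, 0x43) = 0xBB; 0x7E ⊕ 0xBB = 0xC5.
C1: S = E(K, 0xBB) = 0x33; 0x04 ⊕ 0x33 = 0x37.
C2: S = E(K, 0x33) = 0xAB; 0x00 ⊕ 0xAB = 0xAB.
C3: S = E(K, 0xAB) = 0x23; 0x2D ⊕ 0x23 = 0x0E.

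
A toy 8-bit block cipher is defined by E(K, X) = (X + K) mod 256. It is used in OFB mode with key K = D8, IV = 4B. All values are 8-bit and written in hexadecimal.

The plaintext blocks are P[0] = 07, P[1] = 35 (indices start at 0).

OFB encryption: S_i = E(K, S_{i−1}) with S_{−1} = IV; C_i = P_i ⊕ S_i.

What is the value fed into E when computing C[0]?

C[0]: S = E(K, 4B) = 23; 07 ⊕ 23 = 24.
So the input to E for block [0] is 4B.

4B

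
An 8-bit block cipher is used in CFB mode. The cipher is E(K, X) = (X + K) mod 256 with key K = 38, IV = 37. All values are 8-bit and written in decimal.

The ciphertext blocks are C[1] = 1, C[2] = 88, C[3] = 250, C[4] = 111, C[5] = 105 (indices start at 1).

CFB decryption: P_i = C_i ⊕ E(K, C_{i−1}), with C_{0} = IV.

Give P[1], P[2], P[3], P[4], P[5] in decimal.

P[1] = 74, P[2] = 127, P[3] = 132, P[4] = 79, P[5] = 252

P[1]: E(K, 37) = 75; 1 ⊕ 75 = 74.
P[2]: E(K, 1) = 39; 88 ⊕ 39 = 127.
P[3]: E(K, 88) = 126; 250 ⊕ 126 = 132.
P[4]: E(K, 250) = 32; 111 ⊕ 32 = 79.
P[5]: E(K, 111) = 149; 105 ⊕ 149 = 252.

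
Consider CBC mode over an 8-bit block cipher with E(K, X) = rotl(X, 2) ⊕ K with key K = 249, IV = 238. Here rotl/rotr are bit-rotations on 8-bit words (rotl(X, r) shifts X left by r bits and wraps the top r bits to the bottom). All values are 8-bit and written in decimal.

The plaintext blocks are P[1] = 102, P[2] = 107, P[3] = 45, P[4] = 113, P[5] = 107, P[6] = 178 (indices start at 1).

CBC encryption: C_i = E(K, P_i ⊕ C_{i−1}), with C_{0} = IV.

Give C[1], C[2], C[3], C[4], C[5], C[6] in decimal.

C[1] = 219, C[2] = 59, C[3] = 161, C[4] = 186, C[5] = 190, C[6] = 201

C[1]: P[1] ⊕ 238 = 136; E(K, 136) = 219.
C[2]: P[2] ⊕ 219 = 176; E(K, 176) = 59.
C[3]: P[3] ⊕ 59 = 22; E(K, 22) = 161.
C[4]: P[4] ⊕ 161 = 208; E(K, 208) = 186.
C[5]: P[5] ⊕ 186 = 209; E(K, 209) = 190.
C[6]: P[6] ⊕ 190 = 12; E(K, 12) = 201.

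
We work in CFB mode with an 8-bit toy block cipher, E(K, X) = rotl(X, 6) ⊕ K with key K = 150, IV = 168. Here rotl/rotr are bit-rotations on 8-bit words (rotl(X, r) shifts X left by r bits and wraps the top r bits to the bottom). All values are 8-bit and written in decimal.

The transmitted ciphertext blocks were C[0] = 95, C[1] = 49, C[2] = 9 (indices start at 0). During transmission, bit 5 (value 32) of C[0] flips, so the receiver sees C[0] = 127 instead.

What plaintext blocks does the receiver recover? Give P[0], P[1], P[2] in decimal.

P[0] = 195, P[1] = 120, P[2] = 211

CFB decryption: P_i = C_i ⊕ E(K, C_{i−1}), with C_{−1} = IV.
Only C[0] changed, to 127. In CFB, a change in C_i flips the same bit in P_i and garbles P_{i+1}. Decrypting the received ciphertext:
P[0]: E(K, 168) = 188; 127 ⊕ 188 = 195.
P[1]: E(K, 127) = 73; 49 ⊕ 73 = 120.
P[2]: E(K, 49) = 218; 9 ⊕ 218 = 211.
Blocks that differ from the original plaintext: P[0], P[1].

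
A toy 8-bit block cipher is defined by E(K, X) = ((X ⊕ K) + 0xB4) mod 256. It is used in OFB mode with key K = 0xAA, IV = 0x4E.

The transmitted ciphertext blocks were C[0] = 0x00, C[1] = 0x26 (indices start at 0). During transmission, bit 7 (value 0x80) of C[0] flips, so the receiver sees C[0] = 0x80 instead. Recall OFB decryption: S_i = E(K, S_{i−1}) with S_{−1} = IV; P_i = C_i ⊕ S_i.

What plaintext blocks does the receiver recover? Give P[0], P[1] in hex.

P[0] = 0x18, P[1] = 0xC0

Only C[0] changed, to 0x80. In OFB, a change in C_i flips the same bit in P_i only; the keystream is unaffected. Decrypting the received ciphertext:
P[0]: S = E(K, 0x4E) = 0x98; 0x80 ⊕ 0x98 = 0x18.
P[1]: S = E(K, 0x98) = 0xE6; 0x26 ⊕ 0xE6 = 0xC0.
Blocks that differ from the original plaintext: P[0].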